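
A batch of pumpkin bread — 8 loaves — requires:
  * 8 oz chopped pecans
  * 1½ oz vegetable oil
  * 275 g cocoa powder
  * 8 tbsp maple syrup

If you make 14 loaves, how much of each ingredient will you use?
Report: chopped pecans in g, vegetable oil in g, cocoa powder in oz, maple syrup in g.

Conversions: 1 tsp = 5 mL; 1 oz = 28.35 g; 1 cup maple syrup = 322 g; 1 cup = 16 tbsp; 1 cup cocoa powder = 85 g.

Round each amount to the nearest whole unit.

chopped pecans: 397 g; vegetable oil: 74 g; cocoa powder: 17 oz; maple syrup: 282 g

Scaling factor: 14/8 = 7/4 = 1.75.
chopped pecans: 8 oz × 7/4 × 28.35 g/oz ≈ 397 g
vegetable oil: 1.5 oz × 7/4 × 28.35 g/oz ≈ 74 g
cocoa powder: 275 g × 7/4 ÷ 28.35 g/oz ≈ 17 oz
maple syrup: 8 tbsp × 7/4 ÷ 16 tbsp/cup × 322 g/cup ≈ 282 g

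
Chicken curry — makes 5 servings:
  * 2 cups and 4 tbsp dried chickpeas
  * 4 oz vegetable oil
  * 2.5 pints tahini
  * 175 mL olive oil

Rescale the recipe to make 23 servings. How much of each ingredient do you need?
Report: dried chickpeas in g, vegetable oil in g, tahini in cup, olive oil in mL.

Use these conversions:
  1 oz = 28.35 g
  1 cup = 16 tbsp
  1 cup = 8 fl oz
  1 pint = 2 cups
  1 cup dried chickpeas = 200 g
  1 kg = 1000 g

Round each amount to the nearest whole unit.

Scaling factor: 23/5 = 4.6.
dried chickpeas: (2 cup + 4 tbsp = 2.25 cup) × 23/5 × 200 g/cup = 2070 g
vegetable oil: 4 oz × 23/5 × 28.35 g/oz ≈ 522 g
tahini: 2.5 pint × 23/5 × 2 cup/pint = 23 cup
olive oil: 175 mL × 23/5 = 805 mL

dried chickpeas: 2070 g; vegetable oil: 522 g; tahini: 23 cup; olive oil: 805 mL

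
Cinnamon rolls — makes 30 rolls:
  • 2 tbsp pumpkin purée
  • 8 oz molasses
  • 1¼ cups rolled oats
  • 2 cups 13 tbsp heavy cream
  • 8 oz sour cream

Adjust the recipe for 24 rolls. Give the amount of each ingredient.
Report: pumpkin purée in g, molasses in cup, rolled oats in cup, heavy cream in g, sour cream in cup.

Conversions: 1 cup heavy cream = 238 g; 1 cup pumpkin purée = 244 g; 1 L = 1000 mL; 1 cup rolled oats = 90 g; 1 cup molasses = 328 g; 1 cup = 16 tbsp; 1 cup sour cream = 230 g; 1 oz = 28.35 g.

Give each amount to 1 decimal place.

Scaling factor: 24/30 = 4/5 = 0.8.
pumpkin purée: 2 tbsp × 4/5 ÷ 16 tbsp/cup × 244 g/cup = 24.4 g
molasses: 8 oz × 4/5 × 28.35 g/oz ÷ 328 g/cup ≈ 0.6 cup
rolled oats: 1.25 cup × 4/5 = 1.0 cup
heavy cream: (2 cup + 13 tbsp = 2.8125 cup) × 4/5 × 238 g/cup = 535.5 g
sour cream: 8 oz × 4/5 × 28.35 g/oz ÷ 230 g/cup ≈ 0.8 cup

pumpkin purée: 24.4 g; molasses: 0.6 cup; rolled oats: 1.0 cup; heavy cream: 535.5 g; sour cream: 0.8 cup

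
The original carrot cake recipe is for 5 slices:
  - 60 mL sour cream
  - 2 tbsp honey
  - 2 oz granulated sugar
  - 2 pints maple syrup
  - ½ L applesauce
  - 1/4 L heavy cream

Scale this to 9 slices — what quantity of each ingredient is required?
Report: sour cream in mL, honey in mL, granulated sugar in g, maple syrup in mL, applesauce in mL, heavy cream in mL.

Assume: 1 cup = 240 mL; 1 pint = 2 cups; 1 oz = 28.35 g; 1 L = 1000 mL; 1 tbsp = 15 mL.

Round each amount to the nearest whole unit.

sour cream: 108 mL; honey: 54 mL; granulated sugar: 102 g; maple syrup: 1728 mL; applesauce: 900 mL; heavy cream: 450 mL

Scaling factor: 9/5 = 1.8.
sour cream: 60 mL × 9/5 = 108 mL
honey: 2 tbsp × 9/5 × 15 mL/tbsp = 54 mL
granulated sugar: 2 oz × 9/5 × 28.35 g/oz ≈ 102 g
maple syrup: 2 pint × 9/5 × 2 cup/pint × 240 mL/cup = 1728 mL
applesauce: 0.5 L × 9/5 × 1000 mL/L = 900 mL
heavy cream: 0.25 L × 9/5 × 1000 mL/L = 450 mL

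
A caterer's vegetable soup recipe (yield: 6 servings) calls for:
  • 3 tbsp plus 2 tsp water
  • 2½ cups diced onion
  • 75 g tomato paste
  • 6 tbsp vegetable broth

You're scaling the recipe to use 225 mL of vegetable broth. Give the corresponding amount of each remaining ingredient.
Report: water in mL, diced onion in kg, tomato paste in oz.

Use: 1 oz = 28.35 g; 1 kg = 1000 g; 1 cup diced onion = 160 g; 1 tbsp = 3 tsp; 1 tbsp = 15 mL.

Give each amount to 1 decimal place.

water: 137.5 mL; diced onion: 1.0 kg; tomato paste: 6.6 oz

The original recipe has 90 mL of vegetable broth, so the scaling factor is 225 ÷ 90 = 5/2 = 2.5.
water: (3 tbsp + 2 tsp = 11/3 tbsp) × 5/2 × 15 mL/tbsp = 137.5 mL
diced onion: 2.5 cup × 5/2 × 160 g/cup ÷ 1000 g/kg = 1.0 kg
tomato paste: 75 g × 5/2 ÷ 28.35 g/oz ≈ 6.6 oz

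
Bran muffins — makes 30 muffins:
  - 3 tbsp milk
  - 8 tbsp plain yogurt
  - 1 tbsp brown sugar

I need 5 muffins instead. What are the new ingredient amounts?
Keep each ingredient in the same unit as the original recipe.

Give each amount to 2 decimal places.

Scaling factor: 5/30 = 1/6.
milk: 3 tbsp × 1/6 = 0.50 tbsp
plain yogurt: 8 tbsp × 1/6 ≈ 1.33 tbsp
brown sugar: 1 tbsp × 1/6 ≈ 0.17 tbsp

milk: 0.50 tbsp; plain yogurt: 1.33 tbsp; brown sugar: 0.17 tbsp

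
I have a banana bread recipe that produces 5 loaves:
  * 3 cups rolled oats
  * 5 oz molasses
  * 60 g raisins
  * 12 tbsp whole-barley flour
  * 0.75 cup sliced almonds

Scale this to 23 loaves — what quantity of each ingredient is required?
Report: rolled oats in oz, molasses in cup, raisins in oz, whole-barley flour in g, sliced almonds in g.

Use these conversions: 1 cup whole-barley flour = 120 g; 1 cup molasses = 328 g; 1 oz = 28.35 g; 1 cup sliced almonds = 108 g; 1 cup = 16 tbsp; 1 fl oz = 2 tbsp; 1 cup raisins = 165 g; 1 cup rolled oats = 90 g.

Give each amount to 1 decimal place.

Scaling factor: 23/5 = 4.6.
rolled oats: 3 cup × 23/5 × 90 g/cup ÷ 28.35 g/oz ≈ 43.8 oz
molasses: 5 oz × 23/5 × 28.35 g/oz ÷ 328 g/cup ≈ 2.0 cup
raisins: 60 g × 23/5 ÷ 28.35 g/oz ≈ 9.7 oz
whole-barley flour: 12 tbsp × 23/5 ÷ 16 tbsp/cup × 120 g/cup = 414.0 g
sliced almonds: 0.75 cup × 23/5 × 108 g/cup = 372.6 g

rolled oats: 43.8 oz; molasses: 2.0 cup; raisins: 9.7 oz; whole-barley flour: 414.0 g; sliced almonds: 372.6 g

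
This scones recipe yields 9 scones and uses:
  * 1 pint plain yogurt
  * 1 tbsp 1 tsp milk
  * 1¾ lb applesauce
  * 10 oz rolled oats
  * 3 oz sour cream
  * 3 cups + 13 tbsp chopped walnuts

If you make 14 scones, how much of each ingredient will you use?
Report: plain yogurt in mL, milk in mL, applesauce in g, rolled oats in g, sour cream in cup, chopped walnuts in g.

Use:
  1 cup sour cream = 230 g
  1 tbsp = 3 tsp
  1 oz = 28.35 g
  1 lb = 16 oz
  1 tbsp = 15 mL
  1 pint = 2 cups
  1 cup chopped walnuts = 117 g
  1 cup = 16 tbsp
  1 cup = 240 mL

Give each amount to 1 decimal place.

plain yogurt: 746.7 mL; milk: 31.1 mL; applesauce: 1234.8 g; rolled oats: 441.0 g; sour cream: 0.6 cup; chopped walnuts: 693.9 g

Scaling factor: 14/9.
plain yogurt: 1 pint × 14/9 × 2 cup/pint × 240 mL/cup ≈ 746.7 mL
milk: (1 tbsp + 1 tsp = 4/3 tbsp) × 14/9 × 15 mL/tbsp ≈ 31.1 mL
applesauce: 1.75 lb × 14/9 × 16 oz/lb × 28.35 g/oz = 1234.8 g
rolled oats: 10 oz × 14/9 × 28.35 g/oz = 441.0 g
sour cream: 3 oz × 14/9 × 28.35 g/oz ÷ 230 g/cup ≈ 0.6 cup
chopped walnuts: (3 cup + 13 tbsp = 3.8125 cup) × 14/9 × 117 g/cup ≈ 693.9 g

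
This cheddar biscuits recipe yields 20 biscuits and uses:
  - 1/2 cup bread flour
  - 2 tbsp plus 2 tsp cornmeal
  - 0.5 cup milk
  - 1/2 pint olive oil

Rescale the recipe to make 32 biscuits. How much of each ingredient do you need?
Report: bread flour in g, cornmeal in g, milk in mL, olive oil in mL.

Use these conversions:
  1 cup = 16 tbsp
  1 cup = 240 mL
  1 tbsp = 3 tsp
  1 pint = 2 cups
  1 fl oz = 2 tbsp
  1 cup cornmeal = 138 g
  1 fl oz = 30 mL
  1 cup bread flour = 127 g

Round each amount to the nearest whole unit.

Scaling factor: 32/20 = 8/5 = 1.6.
bread flour: 0.5 cup × 8/5 × 127 g/cup ≈ 102 g
cornmeal: (2 tbsp + 2 tsp = 8/3 tbsp) × 8/5 ÷ 16 tbsp/cup × 138 g/cup ≈ 37 g
milk: 0.5 cup × 8/5 × 240 mL/cup = 192 mL
olive oil: 0.5 pint × 8/5 × 2 cup/pint × 240 mL/cup = 384 mL

bread flour: 102 g; cornmeal: 37 g; milk: 192 mL; olive oil: 384 mL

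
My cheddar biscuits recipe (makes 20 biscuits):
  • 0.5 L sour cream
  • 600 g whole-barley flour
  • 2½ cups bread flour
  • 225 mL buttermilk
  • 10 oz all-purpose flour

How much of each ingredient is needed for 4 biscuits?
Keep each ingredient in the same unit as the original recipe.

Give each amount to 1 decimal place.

Scaling factor: 4/20 = 1/5 = 0.2.
sour cream: 0.5 L × 1/5 = 0.1 L
whole-barley flour: 600 g × 1/5 = 120.0 g
bread flour: 2.5 cup × 1/5 = 0.5 cup
buttermilk: 225 mL × 1/5 = 45.0 mL
all-purpose flour: 10 oz × 1/5 = 2.0 oz

sour cream: 0.1 L; whole-barley flour: 120.0 g; bread flour: 0.5 cup; buttermilk: 45.0 mL; all-purpose flour: 2.0 oz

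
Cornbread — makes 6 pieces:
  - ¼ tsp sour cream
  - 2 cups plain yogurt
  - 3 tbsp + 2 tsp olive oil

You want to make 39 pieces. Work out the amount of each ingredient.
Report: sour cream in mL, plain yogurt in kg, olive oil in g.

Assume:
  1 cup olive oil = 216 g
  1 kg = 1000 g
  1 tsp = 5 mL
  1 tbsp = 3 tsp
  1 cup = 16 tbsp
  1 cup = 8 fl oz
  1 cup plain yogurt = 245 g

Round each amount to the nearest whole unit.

sour cream: 8 mL; plain yogurt: 3 kg; olive oil: 322 g

Scaling factor: 39/6 = 13/2 = 6.5.
sour cream: 0.25 tsp × 13/2 × 5 mL/tsp ≈ 8 mL
plain yogurt: 2 cup × 13/2 × 245 g/cup ÷ 1000 g/kg ≈ 3 kg
olive oil: (3 tbsp + 2 tsp = 11/3 tbsp) × 13/2 ÷ 16 tbsp/cup × 216 g/cup ≈ 322 g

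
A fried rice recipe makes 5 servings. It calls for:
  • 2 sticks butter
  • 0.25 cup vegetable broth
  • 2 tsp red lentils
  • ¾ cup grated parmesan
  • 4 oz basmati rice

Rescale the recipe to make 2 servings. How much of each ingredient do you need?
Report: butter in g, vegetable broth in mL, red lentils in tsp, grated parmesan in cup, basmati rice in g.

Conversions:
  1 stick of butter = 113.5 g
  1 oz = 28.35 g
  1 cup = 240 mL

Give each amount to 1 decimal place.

butter: 90.8 g; vegetable broth: 24.0 mL; red lentils: 0.8 tsp; grated parmesan: 0.3 cup; basmati rice: 45.4 g

Scaling factor: 2/5 = 0.4.
butter: 2 stick × 2/5 × 113.5 g/stick = 90.8 g
vegetable broth: 0.25 cup × 2/5 × 240 mL/cup = 24.0 mL
red lentils: 2 tsp × 2/5 = 0.8 tsp
grated parmesan: 0.75 cup × 2/5 = 0.3 cup
basmati rice: 4 oz × 2/5 × 28.35 g/oz ≈ 45.4 g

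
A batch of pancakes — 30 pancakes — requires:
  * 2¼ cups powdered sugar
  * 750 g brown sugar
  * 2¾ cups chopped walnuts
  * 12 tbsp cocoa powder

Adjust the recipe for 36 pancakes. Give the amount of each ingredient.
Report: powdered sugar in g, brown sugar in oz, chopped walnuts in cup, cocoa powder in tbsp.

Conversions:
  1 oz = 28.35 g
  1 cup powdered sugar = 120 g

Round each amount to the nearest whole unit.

powdered sugar: 324 g; brown sugar: 32 oz; chopped walnuts: 3 cup; cocoa powder: 14 tbsp

Scaling factor: 36/30 = 6/5 = 1.2.
powdered sugar: 2.25 cup × 6/5 × 120 g/cup = 324 g
brown sugar: 750 g × 6/5 ÷ 28.35 g/oz ≈ 32 oz
chopped walnuts: 2.75 cup × 6/5 ≈ 3 cup
cocoa powder: 12 tbsp × 6/5 ≈ 14 tbsp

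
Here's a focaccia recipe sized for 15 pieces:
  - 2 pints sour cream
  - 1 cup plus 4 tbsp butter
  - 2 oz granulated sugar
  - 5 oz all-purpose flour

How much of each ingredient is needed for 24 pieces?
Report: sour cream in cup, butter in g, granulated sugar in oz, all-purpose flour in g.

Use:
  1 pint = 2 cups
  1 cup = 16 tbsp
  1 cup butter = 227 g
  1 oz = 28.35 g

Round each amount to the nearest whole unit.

sour cream: 6 cup; butter: 454 g; granulated sugar: 3 oz; all-purpose flour: 227 g

Scaling factor: 24/15 = 8/5 = 1.6.
sour cream: 2 pint × 8/5 × 2 cup/pint ≈ 6 cup
butter: (1 cup + 4 tbsp = 1.25 cup) × 8/5 × 227 g/cup = 454 g
granulated sugar: 2 oz × 8/5 ≈ 3 oz
all-purpose flour: 5 oz × 8/5 × 28.35 g/oz ≈ 227 g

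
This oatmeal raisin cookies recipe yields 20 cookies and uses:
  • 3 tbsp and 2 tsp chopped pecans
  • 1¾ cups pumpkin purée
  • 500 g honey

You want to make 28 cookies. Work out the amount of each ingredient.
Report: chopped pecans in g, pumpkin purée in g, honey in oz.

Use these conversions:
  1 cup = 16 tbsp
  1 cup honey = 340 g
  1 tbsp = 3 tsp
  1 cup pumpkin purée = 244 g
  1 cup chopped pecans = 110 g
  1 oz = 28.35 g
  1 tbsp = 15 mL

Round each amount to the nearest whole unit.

Scaling factor: 28/20 = 7/5 = 1.4.
chopped pecans: (3 tbsp + 2 tsp = 11/3 tbsp) × 7/5 ÷ 16 tbsp/cup × 110 g/cup ≈ 35 g
pumpkin purée: 1.75 cup × 7/5 × 244 g/cup ≈ 598 g
honey: 500 g × 7/5 ÷ 28.35 g/oz ≈ 25 oz

chopped pecans: 35 g; pumpkin purée: 598 g; honey: 25 oz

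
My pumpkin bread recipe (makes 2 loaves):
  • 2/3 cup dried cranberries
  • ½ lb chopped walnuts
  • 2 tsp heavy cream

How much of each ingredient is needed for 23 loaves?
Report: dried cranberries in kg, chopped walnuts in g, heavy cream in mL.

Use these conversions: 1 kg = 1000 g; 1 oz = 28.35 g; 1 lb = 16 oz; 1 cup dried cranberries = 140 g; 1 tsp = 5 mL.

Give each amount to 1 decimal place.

Scaling factor: 23/2 = 11.5.
dried cranberries: 2/3 cup × 23/2 × 140 g/cup ÷ 1000 g/kg ≈ 1.1 kg
chopped walnuts: 0.5 lb × 23/2 × 16 oz/lb × 28.35 g/oz = 2608.2 g
heavy cream: 2 tsp × 23/2 × 5 mL/tsp = 115.0 mL

dried cranberries: 1.1 kg; chopped walnuts: 2608.2 g; heavy cream: 115.0 mL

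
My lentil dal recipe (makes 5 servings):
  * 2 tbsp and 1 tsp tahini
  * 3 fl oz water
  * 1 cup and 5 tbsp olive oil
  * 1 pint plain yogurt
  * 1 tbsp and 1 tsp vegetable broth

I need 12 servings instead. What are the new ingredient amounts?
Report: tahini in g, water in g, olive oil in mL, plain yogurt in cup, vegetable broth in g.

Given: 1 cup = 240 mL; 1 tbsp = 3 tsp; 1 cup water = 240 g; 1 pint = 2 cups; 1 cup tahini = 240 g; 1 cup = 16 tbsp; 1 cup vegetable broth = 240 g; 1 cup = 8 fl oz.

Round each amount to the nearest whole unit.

Scaling factor: 12/5 = 2.4.
tahini: (2 tbsp + 1 tsp = 7/3 tbsp) × 12/5 ÷ 16 tbsp/cup × 240 g/cup = 84 g
water: 3 fl oz × 12/5 ÷ 8 fl oz/cup × 240 g/cup = 216 g
olive oil: (1 cup + 5 tbsp = 1.3125 cup) × 12/5 × 240 mL/cup = 756 mL
plain yogurt: 1 pint × 12/5 × 2 cup/pint ≈ 5 cup
vegetable broth: (1 tbsp + 1 tsp = 4/3 tbsp) × 12/5 ÷ 16 tbsp/cup × 240 g/cup = 48 g

tahini: 84 g; water: 216 g; olive oil: 756 mL; plain yogurt: 5 cup; vegetable broth: 48 g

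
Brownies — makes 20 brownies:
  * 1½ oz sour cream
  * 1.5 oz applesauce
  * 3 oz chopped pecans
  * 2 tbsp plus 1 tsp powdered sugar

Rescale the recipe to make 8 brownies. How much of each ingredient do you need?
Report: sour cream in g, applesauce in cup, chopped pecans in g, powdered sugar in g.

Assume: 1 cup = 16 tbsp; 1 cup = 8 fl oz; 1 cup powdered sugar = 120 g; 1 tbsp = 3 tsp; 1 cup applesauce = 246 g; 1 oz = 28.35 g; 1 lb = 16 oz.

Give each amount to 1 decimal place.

Scaling factor: 8/20 = 2/5 = 0.4.
sour cream: 1.5 oz × 2/5 × 28.35 g/oz ≈ 17.0 g
applesauce: 1.5 oz × 2/5 × 28.35 g/oz ÷ 246 g/cup ≈ 0.1 cup
chopped pecans: 3 oz × 2/5 × 28.35 g/oz ≈ 34.0 g
powdered sugar: (2 tbsp + 1 tsp = 7/3 tbsp) × 2/5 ÷ 16 tbsp/cup × 120 g/cup = 7.0 g

sour cream: 17.0 g; applesauce: 0.1 cup; chopped pecans: 34.0 g; powdered sugar: 7.0 g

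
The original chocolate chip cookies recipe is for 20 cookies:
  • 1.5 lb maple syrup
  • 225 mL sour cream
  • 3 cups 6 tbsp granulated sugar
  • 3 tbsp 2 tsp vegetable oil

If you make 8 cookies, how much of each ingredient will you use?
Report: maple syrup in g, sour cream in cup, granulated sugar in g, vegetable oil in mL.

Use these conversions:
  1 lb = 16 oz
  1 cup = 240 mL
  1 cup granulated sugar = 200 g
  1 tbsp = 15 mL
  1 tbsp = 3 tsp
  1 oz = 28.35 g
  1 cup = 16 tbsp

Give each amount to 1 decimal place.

maple syrup: 272.2 g; sour cream: 0.4 cup; granulated sugar: 270.0 g; vegetable oil: 22.0 mL

Scaling factor: 8/20 = 2/5 = 0.4.
maple syrup: 1.5 lb × 2/5 × 16 oz/lb × 28.35 g/oz ≈ 272.2 g
sour cream: 225 mL × 2/5 ÷ 240 mL/cup ≈ 0.4 cup
granulated sugar: (3 cup + 6 tbsp = 3.375 cup) × 2/5 × 200 g/cup = 270.0 g
vegetable oil: (3 tbsp + 2 tsp = 11/3 tbsp) × 2/5 × 15 mL/tbsp = 22.0 mL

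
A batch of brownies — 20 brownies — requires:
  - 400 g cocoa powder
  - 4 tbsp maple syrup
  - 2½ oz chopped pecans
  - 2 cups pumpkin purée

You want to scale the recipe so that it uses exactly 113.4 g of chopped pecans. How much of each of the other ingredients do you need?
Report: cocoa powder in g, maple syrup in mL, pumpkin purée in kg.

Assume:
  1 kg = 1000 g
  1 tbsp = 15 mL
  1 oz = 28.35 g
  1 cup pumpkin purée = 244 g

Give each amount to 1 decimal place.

The original recipe has 70.875 g of chopped pecans, so the scaling factor is 113.4 ÷ 70.875 = 8/5 = 1.6.
cocoa powder: 400 g × 8/5 = 640.0 g
maple syrup: 4 tbsp × 8/5 × 15 mL/tbsp = 96.0 mL
pumpkin purée: 2 cup × 8/5 × 244 g/cup ÷ 1000 g/kg ≈ 0.8 kg

cocoa powder: 640.0 g; maple syrup: 96.0 mL; pumpkin purée: 0.8 kg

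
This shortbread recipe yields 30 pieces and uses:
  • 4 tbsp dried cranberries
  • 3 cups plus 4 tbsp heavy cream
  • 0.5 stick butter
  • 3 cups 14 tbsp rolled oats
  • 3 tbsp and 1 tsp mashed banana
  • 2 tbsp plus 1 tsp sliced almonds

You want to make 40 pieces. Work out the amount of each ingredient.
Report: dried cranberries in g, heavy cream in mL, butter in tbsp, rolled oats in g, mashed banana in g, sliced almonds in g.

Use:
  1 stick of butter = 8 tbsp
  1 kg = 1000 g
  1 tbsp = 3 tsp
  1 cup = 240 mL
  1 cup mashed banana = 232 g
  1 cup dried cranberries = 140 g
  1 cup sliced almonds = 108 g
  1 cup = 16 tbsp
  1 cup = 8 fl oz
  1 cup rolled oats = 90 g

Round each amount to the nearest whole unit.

Scaling factor: 40/30 = 4/3.
dried cranberries: 4 tbsp × 4/3 ÷ 16 tbsp/cup × 140 g/cup ≈ 47 g
heavy cream: (3 cup + 4 tbsp = 3.25 cup) × 4/3 × 240 mL/cup = 1040 mL
butter: 0.5 stick × 4/3 × 8 tbsp/stick ≈ 5 tbsp
rolled oats: (3 cup + 14 tbsp = 3.875 cup) × 4/3 × 90 g/cup = 465 g
mashed banana: (3 tbsp + 1 tsp = 10/3 tbsp) × 4/3 ÷ 16 tbsp/cup × 232 g/cup ≈ 64 g
sliced almonds: (2 tbsp + 1 tsp = 7/3 tbsp) × 4/3 ÷ 16 tbsp/cup × 108 g/cup = 21 g

dried cranberries: 47 g; heavy cream: 1040 mL; butter: 5 tbsp; rolled oats: 465 g; mashed banana: 64 g; sliced almonds: 21 g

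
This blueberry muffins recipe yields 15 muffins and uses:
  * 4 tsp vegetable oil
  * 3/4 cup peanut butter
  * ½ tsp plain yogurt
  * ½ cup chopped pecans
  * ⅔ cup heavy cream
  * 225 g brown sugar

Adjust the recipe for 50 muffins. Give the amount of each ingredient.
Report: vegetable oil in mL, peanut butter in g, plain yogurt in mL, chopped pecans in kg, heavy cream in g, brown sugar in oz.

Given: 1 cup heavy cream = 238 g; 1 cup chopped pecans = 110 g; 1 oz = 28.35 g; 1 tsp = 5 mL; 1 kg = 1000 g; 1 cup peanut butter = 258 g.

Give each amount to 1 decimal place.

Scaling factor: 50/15 = 10/3.
vegetable oil: 4 tsp × 10/3 × 5 mL/tsp ≈ 66.7 mL
peanut butter: 0.75 cup × 10/3 × 258 g/cup = 645.0 g
plain yogurt: 0.5 tsp × 10/3 × 5 mL/tsp ≈ 8.3 mL
chopped pecans: 0.5 cup × 10/3 × 110 g/cup ÷ 1000 g/kg ≈ 0.2 kg
heavy cream: 2/3 cup × 10/3 × 238 g/cup ≈ 528.9 g
brown sugar: 225 g × 10/3 ÷ 28.35 g/oz ≈ 26.5 oz

vegetable oil: 66.7 mL; peanut butter: 645.0 g; plain yogurt: 8.3 mL; chopped pecans: 0.2 kg; heavy cream: 528.9 g; brown sugar: 26.5 oz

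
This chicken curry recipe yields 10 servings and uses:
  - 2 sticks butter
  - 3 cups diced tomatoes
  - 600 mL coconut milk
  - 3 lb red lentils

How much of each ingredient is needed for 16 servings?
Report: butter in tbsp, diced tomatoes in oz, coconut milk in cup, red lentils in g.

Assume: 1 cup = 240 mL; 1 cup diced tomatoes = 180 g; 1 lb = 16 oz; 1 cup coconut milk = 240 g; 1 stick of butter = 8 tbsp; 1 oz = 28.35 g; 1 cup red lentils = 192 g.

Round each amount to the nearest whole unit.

butter: 26 tbsp; diced tomatoes: 30 oz; coconut milk: 4 cup; red lentils: 2177 g

Scaling factor: 16/10 = 8/5 = 1.6.
butter: 2 stick × 8/5 × 8 tbsp/stick ≈ 26 tbsp
diced tomatoes: 3 cup × 8/5 × 180 g/cup ÷ 28.35 g/oz ≈ 30 oz
coconut milk: 600 mL × 8/5 ÷ 240 mL/cup = 4 cup
red lentils: 3 lb × 8/5 × 16 oz/lb × 28.35 g/oz ≈ 2177 g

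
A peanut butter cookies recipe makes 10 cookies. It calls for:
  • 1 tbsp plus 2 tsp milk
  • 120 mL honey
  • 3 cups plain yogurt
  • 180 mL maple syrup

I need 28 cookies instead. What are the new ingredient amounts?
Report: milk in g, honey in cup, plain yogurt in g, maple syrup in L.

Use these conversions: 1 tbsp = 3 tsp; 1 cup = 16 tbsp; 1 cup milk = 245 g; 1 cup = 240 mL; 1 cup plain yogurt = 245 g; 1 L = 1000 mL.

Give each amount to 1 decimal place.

Scaling factor: 28/10 = 14/5 = 2.8.
milk: (1 tbsp + 2 tsp = 5/3 tbsp) × 14/5 ÷ 16 tbsp/cup × 245 g/cup ≈ 71.5 g
honey: 120 mL × 14/5 ÷ 240 mL/cup = 1.4 cup
plain yogurt: 3 cup × 14/5 × 245 g/cup = 2058.0 g
maple syrup: 180 mL × 14/5 ÷ 1000 mL/L ≈ 0.5 L

milk: 71.5 g; honey: 1.4 cup; plain yogurt: 2058.0 g; maple syrup: 0.5 L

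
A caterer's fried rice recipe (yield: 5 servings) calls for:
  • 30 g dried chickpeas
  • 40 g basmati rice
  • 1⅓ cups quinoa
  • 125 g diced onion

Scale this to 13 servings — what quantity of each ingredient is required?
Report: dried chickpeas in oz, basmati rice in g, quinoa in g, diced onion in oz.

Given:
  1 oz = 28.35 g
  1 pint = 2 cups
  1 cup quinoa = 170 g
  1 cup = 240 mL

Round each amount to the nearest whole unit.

dried chickpeas: 3 oz; basmati rice: 104 g; quinoa: 589 g; diced onion: 11 oz

Scaling factor: 13/5 = 2.6.
dried chickpeas: 30 g × 13/5 ÷ 28.35 g/oz ≈ 3 oz
basmati rice: 40 g × 13/5 = 104 g
quinoa: 4/3 cup × 13/5 × 170 g/cup ≈ 589 g
diced onion: 125 g × 13/5 ÷ 28.35 g/oz ≈ 11 oz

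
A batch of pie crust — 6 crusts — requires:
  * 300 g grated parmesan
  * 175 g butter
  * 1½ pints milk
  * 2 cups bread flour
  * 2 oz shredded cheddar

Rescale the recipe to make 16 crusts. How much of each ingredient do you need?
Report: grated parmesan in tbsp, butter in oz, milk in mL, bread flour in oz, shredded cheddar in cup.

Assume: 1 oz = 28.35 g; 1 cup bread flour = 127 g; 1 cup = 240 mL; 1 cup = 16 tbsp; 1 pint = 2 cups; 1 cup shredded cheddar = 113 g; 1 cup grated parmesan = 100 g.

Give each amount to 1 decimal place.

grated parmesan: 128.0 tbsp; butter: 16.5 oz; milk: 1920.0 mL; bread flour: 23.9 oz; shredded cheddar: 1.3 cup

Scaling factor: 16/6 = 8/3.
grated parmesan: 300 g × 8/3 ÷ 100 g/cup × 16 tbsp/cup = 128.0 tbsp
butter: 175 g × 8/3 ÷ 28.35 g/oz ≈ 16.5 oz
milk: 1.5 pint × 8/3 × 2 cup/pint × 240 mL/cup = 1920.0 mL
bread flour: 2 cup × 8/3 × 127 g/cup ÷ 28.35 g/oz ≈ 23.9 oz
shredded cheddar: 2 oz × 8/3 × 28.35 g/oz ÷ 113 g/cup ≈ 1.3 cup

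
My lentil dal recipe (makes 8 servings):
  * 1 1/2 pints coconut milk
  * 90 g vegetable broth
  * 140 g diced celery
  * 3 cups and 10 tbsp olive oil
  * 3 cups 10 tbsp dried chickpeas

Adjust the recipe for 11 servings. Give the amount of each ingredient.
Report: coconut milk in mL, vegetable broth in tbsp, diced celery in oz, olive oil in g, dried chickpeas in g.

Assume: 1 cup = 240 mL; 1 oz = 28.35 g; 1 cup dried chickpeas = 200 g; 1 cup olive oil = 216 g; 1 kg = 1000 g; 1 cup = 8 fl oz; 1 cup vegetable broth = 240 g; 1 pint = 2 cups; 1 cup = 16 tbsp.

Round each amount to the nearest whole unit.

Scaling factor: 11/8 = 1.375.
coconut milk: 1.5 pint × 11/8 × 2 cup/pint × 240 mL/cup = 990 mL
vegetable broth: 90 g × 11/8 ÷ 240 g/cup × 16 tbsp/cup ≈ 8 tbsp
diced celery: 140 g × 11/8 ÷ 28.35 g/oz ≈ 7 oz
olive oil: (3 cup + 10 tbsp = 3.625 cup) × 11/8 × 216 g/cup ≈ 1077 g
dried chickpeas: (3 cup + 10 tbsp = 3.625 cup) × 11/8 × 200 g/cup ≈ 997 g

coconut milk: 990 mL; vegetable broth: 8 tbsp; diced celery: 7 oz; olive oil: 1077 g; dried chickpeas: 997 g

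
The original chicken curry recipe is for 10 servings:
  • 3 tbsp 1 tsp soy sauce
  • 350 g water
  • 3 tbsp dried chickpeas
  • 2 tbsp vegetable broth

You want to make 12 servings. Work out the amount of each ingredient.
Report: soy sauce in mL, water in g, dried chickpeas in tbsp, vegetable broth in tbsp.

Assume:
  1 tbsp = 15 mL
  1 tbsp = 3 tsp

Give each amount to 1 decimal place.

Scaling factor: 12/10 = 6/5 = 1.2.
soy sauce: (3 tbsp + 1 tsp = 10/3 tbsp) × 6/5 × 15 mL/tbsp = 60.0 mL
water: 350 g × 6/5 = 420.0 g
dried chickpeas: 3 tbsp × 6/5 = 3.6 tbsp
vegetable broth: 2 tbsp × 6/5 = 2.4 tbsp

soy sauce: 60.0 mL; water: 420.0 g; dried chickpeas: 3.6 tbsp; vegetable broth: 2.4 tbsp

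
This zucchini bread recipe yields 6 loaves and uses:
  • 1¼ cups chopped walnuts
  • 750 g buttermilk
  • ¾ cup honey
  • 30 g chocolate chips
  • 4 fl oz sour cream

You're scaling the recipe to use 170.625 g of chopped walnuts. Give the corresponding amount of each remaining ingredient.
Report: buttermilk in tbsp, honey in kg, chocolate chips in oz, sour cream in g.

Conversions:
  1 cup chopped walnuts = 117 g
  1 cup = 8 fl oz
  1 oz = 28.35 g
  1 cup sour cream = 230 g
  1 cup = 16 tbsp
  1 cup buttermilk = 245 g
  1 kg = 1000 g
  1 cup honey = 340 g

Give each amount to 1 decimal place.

buttermilk: 57.1 tbsp; honey: 0.3 kg; chocolate chips: 1.2 oz; sour cream: 134.2 g

The original recipe has 146.25 g of chopped walnuts, so the scaling factor is 170.625 ÷ 146.25 = 7/6.
buttermilk: 750 g × 7/6 ÷ 245 g/cup × 16 tbsp/cup ≈ 57.1 tbsp
honey: 0.75 cup × 7/6 × 340 g/cup ÷ 1000 g/kg ≈ 0.3 kg
chocolate chips: 30 g × 7/6 ÷ 28.35 g/oz ≈ 1.2 oz
sour cream: 4 fl oz × 7/6 ÷ 8 fl oz/cup × 230 g/cup ≈ 134.2 g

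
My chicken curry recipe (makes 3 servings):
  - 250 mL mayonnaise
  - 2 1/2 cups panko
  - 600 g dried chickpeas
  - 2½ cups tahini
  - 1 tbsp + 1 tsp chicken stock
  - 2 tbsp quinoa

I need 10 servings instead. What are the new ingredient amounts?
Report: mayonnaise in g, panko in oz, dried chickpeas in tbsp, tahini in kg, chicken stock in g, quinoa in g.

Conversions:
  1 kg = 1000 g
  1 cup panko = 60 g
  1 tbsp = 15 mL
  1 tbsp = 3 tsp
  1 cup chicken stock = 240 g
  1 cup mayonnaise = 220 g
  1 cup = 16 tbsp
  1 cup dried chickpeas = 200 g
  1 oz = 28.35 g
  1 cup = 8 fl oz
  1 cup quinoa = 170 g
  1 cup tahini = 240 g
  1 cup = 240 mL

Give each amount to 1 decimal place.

mayonnaise: 763.9 g; panko: 17.6 oz; dried chickpeas: 160.0 tbsp; tahini: 2.0 kg; chicken stock: 66.7 g; quinoa: 70.8 g

Scaling factor: 10/3.
mayonnaise: 250 mL × 10/3 ÷ 240 mL/cup × 220 g/cup ≈ 763.9 g
panko: 2.5 cup × 10/3 × 60 g/cup ÷ 28.35 g/oz ≈ 17.6 oz
dried chickpeas: 600 g × 10/3 ÷ 200 g/cup × 16 tbsp/cup = 160.0 tbsp
tahini: 2.5 cup × 10/3 × 240 g/cup ÷ 1000 g/kg = 2.0 kg
chicken stock: (1 tbsp + 1 tsp = 4/3 tbsp) × 10/3 ÷ 16 tbsp/cup × 240 g/cup ≈ 66.7 g
quinoa: 2 tbsp × 10/3 ÷ 16 tbsp/cup × 170 g/cup ≈ 70.8 g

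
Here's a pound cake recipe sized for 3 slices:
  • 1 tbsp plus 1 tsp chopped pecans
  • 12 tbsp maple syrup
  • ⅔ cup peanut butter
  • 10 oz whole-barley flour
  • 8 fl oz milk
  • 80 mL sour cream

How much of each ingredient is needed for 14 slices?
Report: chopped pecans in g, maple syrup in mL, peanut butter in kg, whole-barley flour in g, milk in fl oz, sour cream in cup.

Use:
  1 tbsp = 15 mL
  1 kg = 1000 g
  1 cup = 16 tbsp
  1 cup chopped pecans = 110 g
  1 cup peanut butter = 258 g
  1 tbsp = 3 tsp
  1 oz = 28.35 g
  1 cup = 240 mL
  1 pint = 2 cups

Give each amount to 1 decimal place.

chopped pecans: 42.8 g; maple syrup: 840.0 mL; peanut butter: 0.8 kg; whole-barley flour: 1323.0 g; milk: 37.3 fl oz; sour cream: 1.6 cup

Scaling factor: 14/3.
chopped pecans: (1 tbsp + 1 tsp = 4/3 tbsp) × 14/3 ÷ 16 tbsp/cup × 110 g/cup ≈ 42.8 g
maple syrup: 12 tbsp × 14/3 × 15 mL/tbsp = 840.0 mL
peanut butter: 2/3 cup × 14/3 × 258 g/cup ÷ 1000 g/kg ≈ 0.8 kg
whole-barley flour: 10 oz × 14/3 × 28.35 g/oz = 1323.0 g
milk: 8 fl oz × 14/3 ≈ 37.3 fl oz
sour cream: 80 mL × 14/3 ÷ 240 mL/cup ≈ 1.6 cup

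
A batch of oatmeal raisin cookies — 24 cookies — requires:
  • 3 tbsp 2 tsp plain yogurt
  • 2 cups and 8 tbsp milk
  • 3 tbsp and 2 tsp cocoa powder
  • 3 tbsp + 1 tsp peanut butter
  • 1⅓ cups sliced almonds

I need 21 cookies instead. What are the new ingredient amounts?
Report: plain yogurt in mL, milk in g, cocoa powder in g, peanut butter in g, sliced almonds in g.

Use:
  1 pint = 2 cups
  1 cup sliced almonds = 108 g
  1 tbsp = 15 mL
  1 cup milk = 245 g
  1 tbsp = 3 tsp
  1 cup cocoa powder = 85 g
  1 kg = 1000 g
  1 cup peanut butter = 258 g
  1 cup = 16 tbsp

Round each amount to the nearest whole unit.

Scaling factor: 21/24 = 7/8 = 0.875.
plain yogurt: (3 tbsp + 2 tsp = 11/3 tbsp) × 7/8 × 15 mL/tbsp ≈ 48 mL
milk: (2 cup + 8 tbsp = 2.5 cup) × 7/8 × 245 g/cup ≈ 536 g
cocoa powder: (3 tbsp + 2 tsp = 11/3 tbsp) × 7/8 ÷ 16 tbsp/cup × 85 g/cup ≈ 17 g
peanut butter: (3 tbsp + 1 tsp = 10/3 tbsp) × 7/8 ÷ 16 tbsp/cup × 258 g/cup ≈ 47 g
sliced almonds: 4/3 cup × 7/8 × 108 g/cup = 126 g

plain yogurt: 48 mL; milk: 536 g; cocoa powder: 17 g; peanut butter: 47 g; sliced almonds: 126 g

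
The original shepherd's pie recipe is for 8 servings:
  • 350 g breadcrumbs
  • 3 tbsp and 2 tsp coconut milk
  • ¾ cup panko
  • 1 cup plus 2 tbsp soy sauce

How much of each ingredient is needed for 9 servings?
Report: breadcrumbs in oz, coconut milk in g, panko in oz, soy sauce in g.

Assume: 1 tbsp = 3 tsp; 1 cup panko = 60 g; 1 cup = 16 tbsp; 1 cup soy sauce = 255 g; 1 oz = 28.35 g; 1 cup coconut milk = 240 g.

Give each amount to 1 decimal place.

Scaling factor: 9/8 = 1.125.
breadcrumbs: 350 g × 9/8 ÷ 28.35 g/oz ≈ 13.9 oz
coconut milk: (3 tbsp + 2 tsp = 11/3 tbsp) × 9/8 ÷ 16 tbsp/cup × 240 g/cup ≈ 61.9 g
panko: 0.75 cup × 9/8 × 60 g/cup ÷ 28.35 g/oz ≈ 1.8 oz
soy sauce: (1 cup + 2 tbsp = 1.125 cup) × 9/8 × 255 g/cup ≈ 322.7 g

breadcrumbs: 13.9 oz; coconut milk: 61.9 g; panko: 1.8 oz; soy sauce: 322.7 g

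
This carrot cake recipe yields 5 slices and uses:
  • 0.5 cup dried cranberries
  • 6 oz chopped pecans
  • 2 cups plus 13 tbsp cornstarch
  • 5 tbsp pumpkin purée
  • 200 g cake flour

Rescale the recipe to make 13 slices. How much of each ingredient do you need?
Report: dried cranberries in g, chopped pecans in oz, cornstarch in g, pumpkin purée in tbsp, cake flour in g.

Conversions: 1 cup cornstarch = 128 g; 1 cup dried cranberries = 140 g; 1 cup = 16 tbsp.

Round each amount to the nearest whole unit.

Scaling factor: 13/5 = 2.6.
dried cranberries: 0.5 cup × 13/5 × 140 g/cup = 182 g
chopped pecans: 6 oz × 13/5 ≈ 16 oz
cornstarch: (2 cup + 13 tbsp = 2.8125 cup) × 13/5 × 128 g/cup = 936 g
pumpkin purée: 5 tbsp × 13/5 = 13 tbsp
cake flour: 200 g × 13/5 = 520 g

dried cranberries: 182 g; chopped pecans: 16 oz; cornstarch: 936 g; pumpkin purée: 13 tbsp; cake flour: 520 g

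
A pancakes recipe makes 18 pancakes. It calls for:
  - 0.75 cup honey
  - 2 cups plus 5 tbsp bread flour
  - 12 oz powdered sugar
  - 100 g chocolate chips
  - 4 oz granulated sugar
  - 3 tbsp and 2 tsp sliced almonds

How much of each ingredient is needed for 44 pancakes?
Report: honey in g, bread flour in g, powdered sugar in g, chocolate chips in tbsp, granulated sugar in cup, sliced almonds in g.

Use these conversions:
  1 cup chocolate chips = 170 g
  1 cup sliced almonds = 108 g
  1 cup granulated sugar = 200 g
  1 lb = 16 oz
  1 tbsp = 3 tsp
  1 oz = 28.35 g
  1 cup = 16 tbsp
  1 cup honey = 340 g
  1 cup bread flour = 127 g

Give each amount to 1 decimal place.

Scaling factor: 44/18 = 22/9.
honey: 0.75 cup × 22/9 × 340 g/cup ≈ 623.3 g
bread flour: (2 cup + 5 tbsp = 2.3125 cup) × 22/9 × 127 g/cup ≈ 717.9 g
powdered sugar: 12 oz × 22/9 × 28.35 g/oz = 831.6 g
chocolate chips: 100 g × 22/9 ÷ 170 g/cup × 16 tbsp/cup ≈ 23.0 tbsp
granulated sugar: 4 oz × 22/9 × 28.35 g/oz ÷ 200 g/cup ≈ 1.4 cup
sliced almonds: (3 tbsp + 2 tsp = 11/3 tbsp) × 22/9 ÷ 16 tbsp/cup × 108 g/cup = 60.5 g

honey: 623.3 g; bread flour: 717.9 g; powdered sugar: 831.6 g; chocolate chips: 23.0 tbsp; granulated sugar: 1.4 cup; sliced almonds: 60.5 g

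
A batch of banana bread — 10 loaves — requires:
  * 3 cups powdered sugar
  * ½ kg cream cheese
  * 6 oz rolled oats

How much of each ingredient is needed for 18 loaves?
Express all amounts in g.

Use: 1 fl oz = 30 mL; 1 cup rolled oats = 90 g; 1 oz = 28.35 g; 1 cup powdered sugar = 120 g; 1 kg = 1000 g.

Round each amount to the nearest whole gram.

Scaling factor: 18/10 = 9/5 = 1.8.
powdered sugar: 3 cup × 9/5 × 120 g/cup = 648 g
cream cheese: 0.5 kg × 9/5 × 1000 g/kg = 900 g
rolled oats: 6 oz × 9/5 × 28.35 g/oz ≈ 306 g

powdered sugar: 648 g; cream cheese: 900 g; rolled oats: 306 g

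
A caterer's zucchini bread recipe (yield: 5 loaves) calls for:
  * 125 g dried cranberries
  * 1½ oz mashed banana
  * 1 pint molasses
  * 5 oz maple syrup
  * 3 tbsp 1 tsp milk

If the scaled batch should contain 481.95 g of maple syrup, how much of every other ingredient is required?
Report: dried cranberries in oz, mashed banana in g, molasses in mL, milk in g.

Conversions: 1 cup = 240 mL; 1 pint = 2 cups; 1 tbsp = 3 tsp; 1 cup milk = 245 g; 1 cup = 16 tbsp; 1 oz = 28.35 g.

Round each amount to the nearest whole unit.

dried cranberries: 15 oz; mashed banana: 145 g; molasses: 1632 mL; milk: 174 g

The original recipe has 141.75 g of maple syrup, so the scaling factor is 481.95 ÷ 141.75 = 17/5 = 3.4.
dried cranberries: 125 g × 17/5 ÷ 28.35 g/oz ≈ 15 oz
mashed banana: 1.5 oz × 17/5 × 28.35 g/oz ≈ 145 g
molasses: 1 pint × 17/5 × 2 cup/pint × 240 mL/cup = 1632 mL
milk: (3 tbsp + 1 tsp = 10/3 tbsp) × 17/5 ÷ 16 tbsp/cup × 245 g/cup ≈ 174 g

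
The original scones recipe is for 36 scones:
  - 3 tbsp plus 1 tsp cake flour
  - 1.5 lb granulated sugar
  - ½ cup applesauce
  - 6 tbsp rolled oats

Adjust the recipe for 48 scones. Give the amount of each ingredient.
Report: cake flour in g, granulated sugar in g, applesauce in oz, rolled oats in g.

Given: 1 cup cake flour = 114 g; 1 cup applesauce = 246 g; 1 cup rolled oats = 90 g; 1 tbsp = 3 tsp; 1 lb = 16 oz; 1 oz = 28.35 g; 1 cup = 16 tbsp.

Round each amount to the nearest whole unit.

cake flour: 32 g; granulated sugar: 907 g; applesauce: 6 oz; rolled oats: 45 g

Scaling factor: 48/36 = 4/3.
cake flour: (3 tbsp + 1 tsp = 10/3 tbsp) × 4/3 ÷ 16 tbsp/cup × 114 g/cup ≈ 32 g
granulated sugar: 1.5 lb × 4/3 × 16 oz/lb × 28.35 g/oz ≈ 907 g
applesauce: 0.5 cup × 4/3 × 246 g/cup ÷ 28.35 g/oz ≈ 6 oz
rolled oats: 6 tbsp × 4/3 ÷ 16 tbsp/cup × 90 g/cup = 45 g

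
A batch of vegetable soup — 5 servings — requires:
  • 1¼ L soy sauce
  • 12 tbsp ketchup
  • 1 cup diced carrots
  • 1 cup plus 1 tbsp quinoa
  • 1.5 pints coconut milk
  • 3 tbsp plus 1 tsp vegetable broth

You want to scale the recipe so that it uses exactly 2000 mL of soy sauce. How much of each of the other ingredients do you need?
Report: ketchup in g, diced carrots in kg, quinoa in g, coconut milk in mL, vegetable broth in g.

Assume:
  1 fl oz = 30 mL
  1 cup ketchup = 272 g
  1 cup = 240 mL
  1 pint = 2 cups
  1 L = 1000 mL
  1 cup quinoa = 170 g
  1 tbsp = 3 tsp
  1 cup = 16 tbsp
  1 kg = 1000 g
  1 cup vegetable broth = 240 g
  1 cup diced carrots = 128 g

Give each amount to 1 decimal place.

ketchup: 326.4 g; diced carrots: 0.2 kg; quinoa: 289.0 g; coconut milk: 1152.0 mL; vegetable broth: 80.0 g

The original recipe has 1250 mL of soy sauce, so the scaling factor is 2000 ÷ 1250 = 8/5 = 1.6.
ketchup: 12 tbsp × 8/5 ÷ 16 tbsp/cup × 272 g/cup = 326.4 g
diced carrots: 1 cup × 8/5 × 128 g/cup ÷ 1000 g/kg ≈ 0.2 kg
quinoa: (1 cup + 1 tbsp = 1.0625 cup) × 8/5 × 170 g/cup = 289.0 g
coconut milk: 1.5 pint × 8/5 × 2 cup/pint × 240 mL/cup = 1152.0 mL
vegetable broth: (3 tbsp + 1 tsp = 10/3 tbsp) × 8/5 ÷ 16 tbsp/cup × 240 g/cup = 80.0 g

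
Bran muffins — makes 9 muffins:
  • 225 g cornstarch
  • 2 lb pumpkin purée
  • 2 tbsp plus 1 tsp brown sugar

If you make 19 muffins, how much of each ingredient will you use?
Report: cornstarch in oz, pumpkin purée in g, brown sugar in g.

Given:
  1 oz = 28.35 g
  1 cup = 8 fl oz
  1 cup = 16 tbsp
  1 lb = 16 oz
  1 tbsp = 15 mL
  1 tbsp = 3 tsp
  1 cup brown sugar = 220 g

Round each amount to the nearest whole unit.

cornstarch: 17 oz; pumpkin purée: 1915 g; brown sugar: 68 g

Scaling factor: 19/9.
cornstarch: 225 g × 19/9 ÷ 28.35 g/oz ≈ 17 oz
pumpkin purée: 2 lb × 19/9 × 16 oz/lb × 28.35 g/oz ≈ 1915 g
brown sugar: (2 tbsp + 1 tsp = 7/3 tbsp) × 19/9 ÷ 16 tbsp/cup × 220 g/cup ≈ 68 g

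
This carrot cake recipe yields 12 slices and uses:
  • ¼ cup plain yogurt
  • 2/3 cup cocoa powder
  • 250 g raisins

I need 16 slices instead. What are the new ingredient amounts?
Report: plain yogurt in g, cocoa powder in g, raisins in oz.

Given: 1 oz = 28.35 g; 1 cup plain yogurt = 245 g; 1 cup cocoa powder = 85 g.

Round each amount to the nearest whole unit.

plain yogurt: 82 g; cocoa powder: 76 g; raisins: 12 oz

Scaling factor: 16/12 = 4/3.
plain yogurt: 0.25 cup × 4/3 × 245 g/cup ≈ 82 g
cocoa powder: 2/3 cup × 4/3 × 85 g/cup ≈ 76 g
raisins: 250 g × 4/3 ÷ 28.35 g/oz ≈ 12 oz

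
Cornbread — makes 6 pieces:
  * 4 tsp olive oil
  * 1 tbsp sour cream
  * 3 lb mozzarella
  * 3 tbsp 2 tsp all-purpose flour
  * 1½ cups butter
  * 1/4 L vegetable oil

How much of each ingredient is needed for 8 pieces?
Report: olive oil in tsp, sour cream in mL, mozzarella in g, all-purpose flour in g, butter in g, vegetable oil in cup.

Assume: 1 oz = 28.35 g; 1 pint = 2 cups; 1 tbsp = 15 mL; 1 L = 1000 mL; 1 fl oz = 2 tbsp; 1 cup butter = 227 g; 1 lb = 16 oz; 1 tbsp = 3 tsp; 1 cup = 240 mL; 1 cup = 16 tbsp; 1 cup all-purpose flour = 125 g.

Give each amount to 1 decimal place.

olive oil: 5.3 tsp; sour cream: 20.0 mL; mozzarella: 1814.4 g; all-purpose flour: 38.2 g; butter: 454.0 g; vegetable oil: 1.4 cup

Scaling factor: 8/6 = 4/3.
olive oil: 4 tsp × 4/3 ≈ 5.3 tsp
sour cream: 1 tbsp × 4/3 × 15 mL/tbsp = 20.0 mL
mozzarella: 3 lb × 4/3 × 16 oz/lb × 28.35 g/oz = 1814.4 g
all-purpose flour: (3 tbsp + 2 tsp = 11/3 tbsp) × 4/3 ÷ 16 tbsp/cup × 125 g/cup ≈ 38.2 g
butter: 1.5 cup × 4/3 × 227 g/cup = 454.0 g
vegetable oil: 0.25 L × 4/3 × 1000 mL/L ÷ 240 mL/cup ≈ 1.4 cup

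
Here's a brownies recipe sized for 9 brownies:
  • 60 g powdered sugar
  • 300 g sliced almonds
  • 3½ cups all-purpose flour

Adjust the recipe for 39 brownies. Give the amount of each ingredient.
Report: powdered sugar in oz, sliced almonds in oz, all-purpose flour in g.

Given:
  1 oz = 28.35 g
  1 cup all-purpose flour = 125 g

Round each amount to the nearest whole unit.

Scaling factor: 39/9 = 13/3.
powdered sugar: 60 g × 13/3 ÷ 28.35 g/oz ≈ 9 oz
sliced almonds: 300 g × 13/3 ÷ 28.35 g/oz ≈ 46 oz
all-purpose flour: 3.5 cup × 13/3 × 125 g/cup ≈ 1896 g

powdered sugar: 9 oz; sliced almonds: 46 oz; all-purpose flour: 1896 g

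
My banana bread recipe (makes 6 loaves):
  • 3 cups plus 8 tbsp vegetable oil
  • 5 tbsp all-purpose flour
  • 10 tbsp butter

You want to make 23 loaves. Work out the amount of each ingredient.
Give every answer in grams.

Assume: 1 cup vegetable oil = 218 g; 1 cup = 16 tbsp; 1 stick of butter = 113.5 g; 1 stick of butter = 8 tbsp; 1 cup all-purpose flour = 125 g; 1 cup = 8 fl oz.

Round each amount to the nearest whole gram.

Scaling factor: 23/6.
vegetable oil: (3 cup + 8 tbsp = 3.5 cup) × 23/6 × 218 g/cup ≈ 2925 g
all-purpose flour: 5 tbsp × 23/6 ÷ 16 tbsp/cup × 125 g/cup ≈ 150 g
butter: 10 tbsp × 23/6 ÷ 8 tbsp/stick × 113.5 g/stick ≈ 544 g

vegetable oil: 2925 g; all-purpose flour: 150 g; butter: 544 g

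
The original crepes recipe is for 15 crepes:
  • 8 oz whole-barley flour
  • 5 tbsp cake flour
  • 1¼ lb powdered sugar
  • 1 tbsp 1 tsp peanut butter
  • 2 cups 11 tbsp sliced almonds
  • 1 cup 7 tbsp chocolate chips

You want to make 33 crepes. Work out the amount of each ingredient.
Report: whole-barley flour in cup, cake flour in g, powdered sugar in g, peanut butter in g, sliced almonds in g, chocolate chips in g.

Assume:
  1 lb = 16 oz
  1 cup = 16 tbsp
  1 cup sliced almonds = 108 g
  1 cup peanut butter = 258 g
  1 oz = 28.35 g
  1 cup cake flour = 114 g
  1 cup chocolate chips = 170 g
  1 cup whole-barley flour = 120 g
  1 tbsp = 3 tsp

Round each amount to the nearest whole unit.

Scaling factor: 33/15 = 11/5 = 2.2.
whole-barley flour: 8 oz × 11/5 × 28.35 g/oz ÷ 120 g/cup ≈ 4 cup
cake flour: 5 tbsp × 11/5 ÷ 16 tbsp/cup × 114 g/cup ≈ 78 g
powdered sugar: 1.25 lb × 11/5 × 16 oz/lb × 28.35 g/oz ≈ 1247 g
peanut butter: (1 tbsp + 1 tsp = 4/3 tbsp) × 11/5 ÷ 16 tbsp/cup × 258 g/cup ≈ 47 g
sliced almonds: (2 cup + 11 tbsp = 2.6875 cup) × 11/5 × 108 g/cup ≈ 639 g
chocolate chips: (1 cup + 7 tbsp = 1.4375 cup) × 11/5 × 170 g/cup ≈ 538 g

whole-barley flour: 4 cup; cake flour: 78 g; powdered sugar: 1247 g; peanut butter: 47 g; sliced almonds: 639 g; chocolate chips: 538 g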